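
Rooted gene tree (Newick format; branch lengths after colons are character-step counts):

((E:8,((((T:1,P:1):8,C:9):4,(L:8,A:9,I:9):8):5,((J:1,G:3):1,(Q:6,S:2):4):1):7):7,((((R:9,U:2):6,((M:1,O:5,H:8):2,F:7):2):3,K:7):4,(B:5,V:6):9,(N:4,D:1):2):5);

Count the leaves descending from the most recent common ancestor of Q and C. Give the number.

The MRCA of Q and C is the node subtending ((((T,P),C),(L,A,I)),((J,G),(Q,S))).
That clade contains 10 terminal taxa: A, C, G, I, J, L, P, Q, S, T.

10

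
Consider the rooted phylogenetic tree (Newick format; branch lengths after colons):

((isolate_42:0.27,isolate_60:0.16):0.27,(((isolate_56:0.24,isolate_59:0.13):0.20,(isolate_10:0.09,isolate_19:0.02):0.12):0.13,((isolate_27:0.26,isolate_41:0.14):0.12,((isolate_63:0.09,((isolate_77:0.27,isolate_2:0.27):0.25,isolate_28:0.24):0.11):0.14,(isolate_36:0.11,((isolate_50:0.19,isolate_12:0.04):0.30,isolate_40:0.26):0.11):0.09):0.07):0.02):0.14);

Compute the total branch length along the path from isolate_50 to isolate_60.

The path runs isolate_50 → … → MRCA → … → isolate_60; the MRCA is the root of the tree.
Branch lengths along that path: 0.19 + 0.30 + 0.11 + 0.09 + 0.07 + 0.02 + 0.14 + 0.27 + 0.16 = 1.35.

1.35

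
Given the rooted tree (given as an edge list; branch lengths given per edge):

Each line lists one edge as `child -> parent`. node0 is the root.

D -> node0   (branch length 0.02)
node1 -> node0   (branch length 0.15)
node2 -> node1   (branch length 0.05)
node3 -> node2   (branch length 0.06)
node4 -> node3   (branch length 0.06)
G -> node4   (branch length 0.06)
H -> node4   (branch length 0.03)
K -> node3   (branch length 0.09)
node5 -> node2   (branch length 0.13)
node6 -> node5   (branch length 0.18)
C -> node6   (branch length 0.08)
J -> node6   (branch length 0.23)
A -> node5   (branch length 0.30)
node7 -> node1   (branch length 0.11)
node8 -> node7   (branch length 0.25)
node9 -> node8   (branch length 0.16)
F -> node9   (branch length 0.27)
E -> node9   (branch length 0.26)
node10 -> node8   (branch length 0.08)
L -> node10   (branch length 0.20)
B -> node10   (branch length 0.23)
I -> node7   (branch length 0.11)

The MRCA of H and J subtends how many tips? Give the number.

6

The MRCA of H and J is the node subtending (((G,H),K),((C,J),A)).
That clade contains 6 terminal taxa: A, C, G, H, J, K.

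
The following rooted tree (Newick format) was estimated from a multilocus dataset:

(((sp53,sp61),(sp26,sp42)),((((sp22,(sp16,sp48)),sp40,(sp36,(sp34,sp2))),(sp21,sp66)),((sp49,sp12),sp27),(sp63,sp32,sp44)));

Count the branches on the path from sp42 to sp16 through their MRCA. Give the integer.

The MRCA of sp42 and sp16 is the root of the tree.
From sp42 up to that node: 3 branches. From sp16 up to the same node: 6 branches. Total: 3 + 6 = 9.

9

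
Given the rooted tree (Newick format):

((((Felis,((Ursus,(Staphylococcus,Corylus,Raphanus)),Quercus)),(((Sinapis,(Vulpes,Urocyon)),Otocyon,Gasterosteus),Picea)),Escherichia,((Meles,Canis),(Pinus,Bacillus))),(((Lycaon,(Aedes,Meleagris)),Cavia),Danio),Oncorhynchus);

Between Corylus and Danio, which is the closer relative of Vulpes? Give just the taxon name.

The MRCA of Vulpes and Corylus subtends ((Felis,((Ursus,(Staphylococcus,Corylus,Raphanus)),Quercus)),(((Sinapis,(Vulpes,Urocyon)),Otocyon,Gasterosteus),Picea)) (12 taxa).
The MRCA of Vulpes and Danio is the root, subtending the entire tree (23 taxa).
The first is nested inside the second, so Vulpes shares a more recent common ancestor with Corylus.

Corylus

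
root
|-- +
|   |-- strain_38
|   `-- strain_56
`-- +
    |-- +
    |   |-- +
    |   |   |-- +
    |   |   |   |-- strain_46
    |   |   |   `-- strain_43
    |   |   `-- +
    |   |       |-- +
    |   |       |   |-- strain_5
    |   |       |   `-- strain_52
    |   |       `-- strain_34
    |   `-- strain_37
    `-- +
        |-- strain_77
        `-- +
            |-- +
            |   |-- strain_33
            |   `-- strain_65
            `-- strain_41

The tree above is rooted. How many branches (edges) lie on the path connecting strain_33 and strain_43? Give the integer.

8

The MRCA of strain_33 and strain_43 is the node subtending ((((strain_46,strain_43),((strain_5,strain_52),strain_34)),strain_37),(strain_77,((strain_33,strain_65),strain_41))).
From strain_33 up to that node: 4 branches. From strain_43 up to the same node: 4 branches. Total: 4 + 4 = 8.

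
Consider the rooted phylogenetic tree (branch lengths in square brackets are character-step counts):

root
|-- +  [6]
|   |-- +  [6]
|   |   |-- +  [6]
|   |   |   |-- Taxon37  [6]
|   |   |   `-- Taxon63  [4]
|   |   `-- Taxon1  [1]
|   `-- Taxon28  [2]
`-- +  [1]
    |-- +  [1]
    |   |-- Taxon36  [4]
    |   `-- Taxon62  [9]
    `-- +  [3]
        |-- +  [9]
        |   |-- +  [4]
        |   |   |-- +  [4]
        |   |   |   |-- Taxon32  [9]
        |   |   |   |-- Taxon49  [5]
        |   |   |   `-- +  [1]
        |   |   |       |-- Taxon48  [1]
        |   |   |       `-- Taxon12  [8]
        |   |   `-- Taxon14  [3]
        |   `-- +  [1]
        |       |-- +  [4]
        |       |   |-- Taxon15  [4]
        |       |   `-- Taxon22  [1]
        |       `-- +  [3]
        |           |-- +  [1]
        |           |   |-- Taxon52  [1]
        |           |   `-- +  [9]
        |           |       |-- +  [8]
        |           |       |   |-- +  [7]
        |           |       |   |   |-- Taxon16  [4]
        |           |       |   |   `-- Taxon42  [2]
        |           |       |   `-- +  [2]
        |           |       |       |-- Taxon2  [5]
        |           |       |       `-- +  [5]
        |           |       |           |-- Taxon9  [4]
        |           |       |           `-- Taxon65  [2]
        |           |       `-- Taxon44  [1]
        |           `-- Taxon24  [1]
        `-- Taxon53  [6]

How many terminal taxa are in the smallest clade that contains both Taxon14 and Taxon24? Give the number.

The MRCA of Taxon14 and Taxon24 is the node subtending (((Taxon32,Taxon49,(Taxon48,Taxon12)),Taxon14),((Taxon15,Taxon22),((Taxon52,(((Taxon16,Taxon42),(Taxon2,(Taxon9,Taxon65))),Taxon44)),Taxon24))).
That clade contains 15 terminal taxa: Taxon12, Taxon14, Taxon15, Taxon16, Taxon2, Taxon22, Taxon24, Taxon32, Taxon42, Taxon44, Taxon48, Taxon49, Taxon52, Taxon65, Taxon9.

15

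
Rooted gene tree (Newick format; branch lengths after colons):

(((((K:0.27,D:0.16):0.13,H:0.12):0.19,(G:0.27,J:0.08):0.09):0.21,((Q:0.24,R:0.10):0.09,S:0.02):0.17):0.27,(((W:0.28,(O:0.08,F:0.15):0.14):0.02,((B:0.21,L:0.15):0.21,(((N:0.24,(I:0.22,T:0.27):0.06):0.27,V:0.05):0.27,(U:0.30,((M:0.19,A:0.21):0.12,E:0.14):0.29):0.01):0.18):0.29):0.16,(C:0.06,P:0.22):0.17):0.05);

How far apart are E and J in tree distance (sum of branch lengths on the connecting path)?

The path runs E → … → MRCA → … → J; the MRCA is the root of the tree.
Branch lengths along that path: 0.14 + 0.29 + 0.01 + 0.18 + 0.29 + 0.16 + 0.05 + 0.27 + 0.21 + 0.09 + 0.08 = 1.77.

1.77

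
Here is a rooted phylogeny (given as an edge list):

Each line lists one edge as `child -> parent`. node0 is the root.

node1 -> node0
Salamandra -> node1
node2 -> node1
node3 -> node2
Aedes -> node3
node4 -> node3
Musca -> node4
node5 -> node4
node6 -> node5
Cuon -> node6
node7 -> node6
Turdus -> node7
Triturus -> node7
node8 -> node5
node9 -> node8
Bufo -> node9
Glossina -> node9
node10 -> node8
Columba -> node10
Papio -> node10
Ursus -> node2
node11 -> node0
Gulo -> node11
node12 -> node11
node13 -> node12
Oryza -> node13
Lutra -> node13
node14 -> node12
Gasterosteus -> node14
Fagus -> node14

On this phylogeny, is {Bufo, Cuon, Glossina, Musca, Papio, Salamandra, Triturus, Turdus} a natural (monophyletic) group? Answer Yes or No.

The MRCA of the listed taxa subtends (Salamandra,((Aedes,(Musca,((Cuon,(Turdus,Triturus)),((Bufo,Glossina),(Columba,Papio))))),Ursus)).
That clade also contains Aedes, Columba, Ursus, which are not in the proposed group, so the group is not monophyletic.

No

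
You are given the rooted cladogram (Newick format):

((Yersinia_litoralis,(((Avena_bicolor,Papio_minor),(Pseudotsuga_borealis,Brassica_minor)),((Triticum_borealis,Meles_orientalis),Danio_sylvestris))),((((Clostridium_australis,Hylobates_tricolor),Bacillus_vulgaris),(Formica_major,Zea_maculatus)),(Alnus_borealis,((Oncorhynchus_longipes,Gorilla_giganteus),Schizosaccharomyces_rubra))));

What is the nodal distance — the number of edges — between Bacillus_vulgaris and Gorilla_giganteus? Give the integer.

7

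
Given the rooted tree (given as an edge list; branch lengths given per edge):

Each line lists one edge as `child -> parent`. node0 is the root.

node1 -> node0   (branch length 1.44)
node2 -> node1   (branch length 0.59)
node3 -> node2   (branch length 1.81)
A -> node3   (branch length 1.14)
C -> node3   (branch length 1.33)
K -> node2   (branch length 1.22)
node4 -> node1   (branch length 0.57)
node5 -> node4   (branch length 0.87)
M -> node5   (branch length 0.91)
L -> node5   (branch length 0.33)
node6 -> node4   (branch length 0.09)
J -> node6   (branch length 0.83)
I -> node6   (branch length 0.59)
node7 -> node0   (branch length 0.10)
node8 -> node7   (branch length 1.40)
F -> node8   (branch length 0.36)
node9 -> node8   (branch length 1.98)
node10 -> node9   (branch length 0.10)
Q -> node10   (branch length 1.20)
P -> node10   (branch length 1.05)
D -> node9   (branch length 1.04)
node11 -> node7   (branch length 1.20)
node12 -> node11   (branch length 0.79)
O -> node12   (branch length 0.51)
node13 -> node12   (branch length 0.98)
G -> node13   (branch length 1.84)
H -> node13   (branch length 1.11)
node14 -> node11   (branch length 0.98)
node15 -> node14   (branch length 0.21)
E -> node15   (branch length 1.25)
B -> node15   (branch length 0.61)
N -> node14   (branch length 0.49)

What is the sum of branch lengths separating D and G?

9.23

The path runs D → … → MRCA → … → G; the MRCA is the node subtending ((F,((Q,P),D)),((O,(G,H)),((E,B),N))).
Branch lengths along that path: 1.04 + 1.98 + 1.40 + 1.20 + 0.79 + 0.98 + 1.84 = 9.23.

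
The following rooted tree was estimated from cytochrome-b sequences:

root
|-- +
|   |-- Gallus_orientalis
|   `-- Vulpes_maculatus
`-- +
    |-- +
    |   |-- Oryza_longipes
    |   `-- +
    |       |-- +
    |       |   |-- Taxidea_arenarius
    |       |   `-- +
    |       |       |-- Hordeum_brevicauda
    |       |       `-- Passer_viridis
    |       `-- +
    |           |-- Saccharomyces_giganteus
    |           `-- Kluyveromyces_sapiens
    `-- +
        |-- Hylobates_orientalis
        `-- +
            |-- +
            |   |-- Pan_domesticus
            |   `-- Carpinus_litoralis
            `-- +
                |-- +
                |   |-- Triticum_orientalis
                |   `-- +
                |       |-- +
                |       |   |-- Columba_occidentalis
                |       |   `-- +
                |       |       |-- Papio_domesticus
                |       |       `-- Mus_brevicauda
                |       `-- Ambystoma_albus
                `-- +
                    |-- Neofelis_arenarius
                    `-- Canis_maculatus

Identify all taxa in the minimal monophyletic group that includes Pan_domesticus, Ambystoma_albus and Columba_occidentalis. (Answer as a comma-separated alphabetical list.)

Tracing Pan_domesticus: it sits inside (Pan_domesticus,Carpinus_litoralis).
Tracing Ambystoma_albus: it sits inside ((Columba_occidentalis,(Papio_domesticus,Mus_brevicauda)),Ambystoma_albus).
Tracing Columba_occidentalis: it sits inside (Columba_occidentalis,(Papio_domesticus,Mus_brevicauda)).
The smallest clade enclosing all 3 is ((Pan_domesticus,Carpinus_litoralis),((Triticum_orientalis,((Columba_occidentalis,(Papio_domesticus,Mus_brevicauda)),Ambystoma_albus)),(Neofelis_arenarius,Canis_maculatus))); the answer is its 9 terminal taxa in alphabetical order.

Ambystoma_albus, Canis_maculatus, Carpinus_litoralis, Columba_occidentalis, Mus_brevicauda, Neofelis_arenarius, Pan_domesticus, Papio_domesticus, Triticum_orientalis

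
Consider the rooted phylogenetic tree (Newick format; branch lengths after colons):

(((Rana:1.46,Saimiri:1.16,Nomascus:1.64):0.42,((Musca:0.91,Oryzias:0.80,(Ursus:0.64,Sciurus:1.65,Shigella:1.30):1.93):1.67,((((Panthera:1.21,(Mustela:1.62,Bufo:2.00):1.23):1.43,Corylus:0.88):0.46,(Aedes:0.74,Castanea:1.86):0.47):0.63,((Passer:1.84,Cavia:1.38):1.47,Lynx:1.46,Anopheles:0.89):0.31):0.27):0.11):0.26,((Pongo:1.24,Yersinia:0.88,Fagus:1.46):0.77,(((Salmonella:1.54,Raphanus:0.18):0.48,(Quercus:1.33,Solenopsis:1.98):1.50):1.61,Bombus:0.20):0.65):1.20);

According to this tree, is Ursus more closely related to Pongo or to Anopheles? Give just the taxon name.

The MRCA of Ursus and Anopheles subtends ((Musca,Oryzias,(Ursus,Sciurus,Shigella)),((((Panthera,(Mustela,Bufo)),Corylus),(Aedes,Castanea)),((Passer,Cavia),Lynx,Anopheles))) (15 taxa).
The MRCA of Ursus and Pongo is the root, subtending the entire tree (26 taxa).
The first is nested inside the second, so Ursus shares a more recent common ancestor with Anopheles.

Anopheles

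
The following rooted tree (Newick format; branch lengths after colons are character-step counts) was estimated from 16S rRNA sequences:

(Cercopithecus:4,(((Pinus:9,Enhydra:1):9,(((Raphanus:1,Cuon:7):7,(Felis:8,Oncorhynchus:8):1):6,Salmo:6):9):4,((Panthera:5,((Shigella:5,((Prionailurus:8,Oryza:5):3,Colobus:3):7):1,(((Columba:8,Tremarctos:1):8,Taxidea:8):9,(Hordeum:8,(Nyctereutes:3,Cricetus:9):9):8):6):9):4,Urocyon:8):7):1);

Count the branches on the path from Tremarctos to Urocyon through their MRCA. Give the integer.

7

The MRCA of Tremarctos and Urocyon is the node subtending ((Panthera,((Shigella,((Prionailurus,Oryza),Colobus)),(((Columba,Tremarctos),Taxidea),(Hordeum,(Nyctereutes,Cricetus))))),Urocyon).
From Tremarctos up to that node: 6 branches. From Urocyon up to the same node: 1 branch. Total: 6 + 1 = 7.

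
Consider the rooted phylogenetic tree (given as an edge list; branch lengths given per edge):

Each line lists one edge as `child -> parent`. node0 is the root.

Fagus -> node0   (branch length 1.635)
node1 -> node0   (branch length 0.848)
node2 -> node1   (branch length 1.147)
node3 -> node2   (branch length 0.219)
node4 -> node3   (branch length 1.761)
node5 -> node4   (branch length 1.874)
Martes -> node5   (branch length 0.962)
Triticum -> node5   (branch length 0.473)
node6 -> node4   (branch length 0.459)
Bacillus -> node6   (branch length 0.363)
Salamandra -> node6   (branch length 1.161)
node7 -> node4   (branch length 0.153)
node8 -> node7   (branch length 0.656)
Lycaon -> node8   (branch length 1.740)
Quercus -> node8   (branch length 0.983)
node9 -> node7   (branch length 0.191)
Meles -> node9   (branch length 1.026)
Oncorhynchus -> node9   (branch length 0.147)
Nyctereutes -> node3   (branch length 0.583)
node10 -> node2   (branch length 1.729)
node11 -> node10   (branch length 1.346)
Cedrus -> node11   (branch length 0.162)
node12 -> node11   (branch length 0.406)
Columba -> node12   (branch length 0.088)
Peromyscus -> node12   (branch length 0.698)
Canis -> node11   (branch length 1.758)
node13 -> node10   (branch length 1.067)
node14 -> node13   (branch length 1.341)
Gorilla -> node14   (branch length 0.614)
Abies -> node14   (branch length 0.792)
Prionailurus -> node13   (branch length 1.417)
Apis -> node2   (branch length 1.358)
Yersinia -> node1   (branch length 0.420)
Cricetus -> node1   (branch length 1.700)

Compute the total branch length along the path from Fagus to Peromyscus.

7.809

The path runs Fagus → … → MRCA → … → Peromyscus; the MRCA is the root of the tree.
Branch lengths along that path: 1.635 + 0.848 + 1.147 + 1.729 + 1.346 + 0.406 + 0.698 = 7.809.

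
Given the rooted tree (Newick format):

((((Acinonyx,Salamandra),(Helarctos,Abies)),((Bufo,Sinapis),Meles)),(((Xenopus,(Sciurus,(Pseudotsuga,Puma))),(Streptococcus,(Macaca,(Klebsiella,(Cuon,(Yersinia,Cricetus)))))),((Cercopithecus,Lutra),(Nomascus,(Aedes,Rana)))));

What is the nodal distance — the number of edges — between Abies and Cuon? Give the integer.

11

The MRCA of Abies and Cuon is the root of the tree.
From Abies up to that node: 4 branches. From Cuon up to the same node: 7 branches. Total: 4 + 7 = 11.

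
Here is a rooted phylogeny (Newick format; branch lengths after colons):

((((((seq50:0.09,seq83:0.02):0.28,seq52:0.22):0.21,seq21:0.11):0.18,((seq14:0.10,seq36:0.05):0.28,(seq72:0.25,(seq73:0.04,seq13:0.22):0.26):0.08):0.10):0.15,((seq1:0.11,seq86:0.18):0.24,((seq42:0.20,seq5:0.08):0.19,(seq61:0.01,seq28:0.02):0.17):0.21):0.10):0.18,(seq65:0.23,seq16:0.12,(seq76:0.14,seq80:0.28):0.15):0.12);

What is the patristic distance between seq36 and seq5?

1.16

The path runs seq36 → … → MRCA → … → seq5; the MRCA is the node subtending (((((seq50,seq83),seq52),seq21),((seq14,seq36),(seq72,(seq73,seq13)))),((seq1,seq86),((seq42,seq5),(seq61,seq28)))).
Branch lengths along that path: 0.05 + 0.28 + 0.10 + 0.15 + 0.10 + 0.21 + 0.19 + 0.08 = 1.16.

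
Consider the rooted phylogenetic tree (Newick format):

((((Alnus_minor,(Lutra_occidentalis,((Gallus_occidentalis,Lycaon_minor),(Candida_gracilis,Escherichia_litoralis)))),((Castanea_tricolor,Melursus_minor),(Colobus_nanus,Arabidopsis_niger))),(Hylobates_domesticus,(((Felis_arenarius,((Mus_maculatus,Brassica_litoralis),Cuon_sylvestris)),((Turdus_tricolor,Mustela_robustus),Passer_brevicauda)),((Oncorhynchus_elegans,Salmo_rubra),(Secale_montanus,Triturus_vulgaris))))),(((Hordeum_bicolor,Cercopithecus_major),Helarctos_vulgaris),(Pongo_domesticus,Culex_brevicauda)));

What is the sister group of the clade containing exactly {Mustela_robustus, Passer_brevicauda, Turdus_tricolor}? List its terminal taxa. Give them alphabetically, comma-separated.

Brassica_litoralis, Cuon_sylvestris, Felis_arenarius, Mus_maculatus

The clade containing exactly {Mustela_robustus, Passer_brevicauda, Turdus_tricolor} attaches to the tree at the node subtending ((Felis_arenarius,((Mus_maculatus,Brassica_litoralis),Cuon_sylvestris)),((Turdus_tricolor,Mustela_robustus),Passer_brevicauda)).
The other lineage descending from that same node — the sister group — is (Felis_arenarius,((Mus_maculatus,Brassica_litoralis),Cuon_sylvestris)); its 4 tips in alphabetical order are the answer.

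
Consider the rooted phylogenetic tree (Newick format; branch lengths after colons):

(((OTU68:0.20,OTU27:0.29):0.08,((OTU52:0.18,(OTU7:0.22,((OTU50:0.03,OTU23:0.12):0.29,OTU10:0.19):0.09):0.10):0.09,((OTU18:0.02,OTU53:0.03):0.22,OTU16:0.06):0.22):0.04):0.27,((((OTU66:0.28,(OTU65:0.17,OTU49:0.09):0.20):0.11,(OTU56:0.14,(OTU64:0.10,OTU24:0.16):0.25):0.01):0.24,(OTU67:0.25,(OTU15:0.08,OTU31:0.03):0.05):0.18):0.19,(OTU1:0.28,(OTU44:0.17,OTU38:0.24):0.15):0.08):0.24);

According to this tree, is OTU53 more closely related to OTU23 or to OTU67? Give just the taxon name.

The MRCA of OTU53 and OTU23 subtends ((OTU52,(OTU7,((OTU50,OTU23),OTU10))),((OTU18,OTU53),OTU16)) (8 taxa).
The MRCA of OTU53 and OTU67 is the root, subtending the entire tree (22 taxa).
The first is nested inside the second, so OTU53 shares a more recent common ancestor with OTU23.

OTU23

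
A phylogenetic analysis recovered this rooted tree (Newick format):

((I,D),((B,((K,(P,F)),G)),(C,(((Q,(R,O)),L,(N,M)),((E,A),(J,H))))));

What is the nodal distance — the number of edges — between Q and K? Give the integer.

9

The MRCA of Q and K is the node subtending ((B,((K,(P,F)),G)),(C,(((Q,(R,O)),L,(N,M)),((E,A),(J,H))))).
From Q up to that node: 5 branches. From K up to the same node: 4 branches. Total: 5 + 4 = 9.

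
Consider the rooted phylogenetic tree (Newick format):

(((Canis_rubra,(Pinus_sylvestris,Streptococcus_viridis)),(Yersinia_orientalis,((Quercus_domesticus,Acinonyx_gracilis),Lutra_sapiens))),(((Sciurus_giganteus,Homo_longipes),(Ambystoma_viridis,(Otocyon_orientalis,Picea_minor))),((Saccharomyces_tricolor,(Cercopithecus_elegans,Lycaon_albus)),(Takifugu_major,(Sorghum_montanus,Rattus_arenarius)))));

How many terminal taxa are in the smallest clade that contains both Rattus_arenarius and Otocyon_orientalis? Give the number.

The MRCA of Rattus_arenarius and Otocyon_orientalis is the node subtending (((Sciurus_giganteus,Homo_longipes),(Ambystoma_viridis,(Otocyon_orientalis,Picea_minor))),((Saccharomyces_tricolor,(Cercopithecus_elegans,Lycaon_albus)),(Takifugu_major,(Sorghum_montanus,Rattus_arenarius)))).
That clade contains 11 terminal taxa: Ambystoma_viridis, Cercopithecus_elegans, Homo_longipes, Lycaon_albus, Otocyon_orientalis, Picea_minor, Rattus_arenarius, Saccharomyces_tricolor, Sciurus_giganteus, Sorghum_montanus, Takifugu_major.

11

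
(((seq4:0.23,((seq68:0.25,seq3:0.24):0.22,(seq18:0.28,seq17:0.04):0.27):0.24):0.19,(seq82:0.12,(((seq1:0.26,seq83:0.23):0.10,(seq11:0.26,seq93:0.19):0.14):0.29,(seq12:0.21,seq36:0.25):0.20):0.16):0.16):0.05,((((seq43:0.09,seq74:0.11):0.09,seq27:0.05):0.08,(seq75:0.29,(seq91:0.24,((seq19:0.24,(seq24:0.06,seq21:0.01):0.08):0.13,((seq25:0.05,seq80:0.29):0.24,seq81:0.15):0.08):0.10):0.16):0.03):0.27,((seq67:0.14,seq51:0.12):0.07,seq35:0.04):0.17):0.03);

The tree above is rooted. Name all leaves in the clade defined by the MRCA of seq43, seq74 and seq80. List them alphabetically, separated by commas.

seq19, seq21, seq24, seq25, seq27, seq43, seq74, seq75, seq80, seq81, seq91

Tracing seq43: it sits inside (seq43,seq74).
Tracing seq74: it sits inside (seq43,seq74).
Tracing seq80: it sits inside (seq25,seq80).
The smallest clade enclosing all 3 is (((seq43,seq74),seq27),(seq75,(seq91,((seq19,(seq24,seq21)),((seq25,seq80),seq81))))); the answer is its 11 terminal taxa in alphabetical order.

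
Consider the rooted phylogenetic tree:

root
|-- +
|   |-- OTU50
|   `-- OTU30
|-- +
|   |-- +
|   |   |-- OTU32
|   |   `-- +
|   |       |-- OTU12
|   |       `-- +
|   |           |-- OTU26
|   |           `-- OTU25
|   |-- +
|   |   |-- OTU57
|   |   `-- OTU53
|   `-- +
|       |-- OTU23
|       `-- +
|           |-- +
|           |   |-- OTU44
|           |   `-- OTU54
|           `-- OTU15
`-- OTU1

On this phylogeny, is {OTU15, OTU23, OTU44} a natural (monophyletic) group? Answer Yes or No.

No

The MRCA of the listed taxa subtends (OTU23,((OTU44,OTU54),OTU15)).
That clade also contains OTU54, which is not in the proposed group, so the group is not monophyletic.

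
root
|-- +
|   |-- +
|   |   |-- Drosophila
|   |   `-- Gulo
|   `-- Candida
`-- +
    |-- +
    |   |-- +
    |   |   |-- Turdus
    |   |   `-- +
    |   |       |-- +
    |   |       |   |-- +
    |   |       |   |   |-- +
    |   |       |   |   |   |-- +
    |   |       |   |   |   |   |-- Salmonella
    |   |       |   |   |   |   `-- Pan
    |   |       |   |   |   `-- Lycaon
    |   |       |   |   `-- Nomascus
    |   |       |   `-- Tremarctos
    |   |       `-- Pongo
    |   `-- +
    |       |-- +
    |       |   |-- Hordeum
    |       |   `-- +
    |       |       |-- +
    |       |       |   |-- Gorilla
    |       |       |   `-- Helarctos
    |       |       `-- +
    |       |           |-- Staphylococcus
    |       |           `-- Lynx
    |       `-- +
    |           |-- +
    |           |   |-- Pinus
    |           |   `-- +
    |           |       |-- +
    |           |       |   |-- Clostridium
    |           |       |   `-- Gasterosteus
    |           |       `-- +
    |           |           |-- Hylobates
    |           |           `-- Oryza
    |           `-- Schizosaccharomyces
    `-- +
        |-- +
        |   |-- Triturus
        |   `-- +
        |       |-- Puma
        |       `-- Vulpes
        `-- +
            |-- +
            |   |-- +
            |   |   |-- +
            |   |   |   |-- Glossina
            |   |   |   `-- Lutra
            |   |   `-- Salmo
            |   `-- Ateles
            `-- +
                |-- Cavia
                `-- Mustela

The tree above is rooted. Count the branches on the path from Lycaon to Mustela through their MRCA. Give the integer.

11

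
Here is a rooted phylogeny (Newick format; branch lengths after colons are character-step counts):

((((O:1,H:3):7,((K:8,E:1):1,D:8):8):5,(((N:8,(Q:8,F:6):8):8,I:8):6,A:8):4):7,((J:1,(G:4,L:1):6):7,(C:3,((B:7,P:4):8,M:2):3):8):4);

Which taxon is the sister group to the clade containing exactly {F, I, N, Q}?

A

The clade containing exactly {F, I, N, Q} attaches to the tree at the node subtending (((N,(Q,F)),I),A).
The other lineage descending from that same node — the sister group — is the single tip A.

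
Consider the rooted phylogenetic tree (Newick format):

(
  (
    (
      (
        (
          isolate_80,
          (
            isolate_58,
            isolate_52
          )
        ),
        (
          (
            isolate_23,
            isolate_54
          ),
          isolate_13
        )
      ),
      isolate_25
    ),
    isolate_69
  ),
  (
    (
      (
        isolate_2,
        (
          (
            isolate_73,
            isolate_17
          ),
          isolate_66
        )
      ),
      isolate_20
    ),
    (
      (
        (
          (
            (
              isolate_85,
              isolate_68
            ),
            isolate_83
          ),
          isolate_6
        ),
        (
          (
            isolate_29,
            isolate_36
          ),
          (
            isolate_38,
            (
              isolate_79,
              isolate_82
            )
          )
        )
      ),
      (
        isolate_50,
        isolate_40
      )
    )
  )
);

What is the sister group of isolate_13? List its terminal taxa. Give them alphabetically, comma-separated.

isolate_13 attaches to the tree at the node subtending ((isolate_23,isolate_54),isolate_13).
The other lineage descending from that same node — the sister group — is (isolate_23,isolate_54); its 2 tips in alphabetical order are the answer.

isolate_23, isolate_54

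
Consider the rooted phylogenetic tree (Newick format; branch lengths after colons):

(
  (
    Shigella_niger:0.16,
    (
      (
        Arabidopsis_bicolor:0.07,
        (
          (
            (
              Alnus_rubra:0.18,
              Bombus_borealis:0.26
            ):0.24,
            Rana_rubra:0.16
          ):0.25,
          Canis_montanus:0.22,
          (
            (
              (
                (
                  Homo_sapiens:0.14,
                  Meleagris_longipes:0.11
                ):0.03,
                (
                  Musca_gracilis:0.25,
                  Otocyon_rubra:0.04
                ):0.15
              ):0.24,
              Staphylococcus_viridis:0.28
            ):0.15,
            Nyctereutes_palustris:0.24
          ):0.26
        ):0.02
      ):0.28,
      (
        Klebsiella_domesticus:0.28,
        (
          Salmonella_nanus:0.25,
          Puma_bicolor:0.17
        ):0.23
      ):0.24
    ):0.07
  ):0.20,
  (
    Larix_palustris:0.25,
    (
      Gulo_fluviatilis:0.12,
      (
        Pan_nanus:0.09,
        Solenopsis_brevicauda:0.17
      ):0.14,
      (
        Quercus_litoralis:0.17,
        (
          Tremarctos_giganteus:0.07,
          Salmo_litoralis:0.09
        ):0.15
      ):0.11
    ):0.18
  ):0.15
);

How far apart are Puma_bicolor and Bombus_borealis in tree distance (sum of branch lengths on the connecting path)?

1.69

The path runs Puma_bicolor → … → MRCA → … → Bombus_borealis; the MRCA is the node subtending ((Arabidopsis_bicolor,(((Alnus_rubra,Bombus_borealis),Rana_rubra),Canis_montanus,((((Homo_sapiens,Meleagris_longipes),(Musca_gracilis,Otocyon_rubra)),Staphylococcus_viridis),Nyctereutes_palustris))),(Klebsiella_domesticus,(Salmonella_nanus,Puma_bicolor))).
Branch lengths along that path: 0.17 + 0.23 + 0.24 + 0.28 + 0.02 + 0.25 + 0.24 + 0.26 = 1.69.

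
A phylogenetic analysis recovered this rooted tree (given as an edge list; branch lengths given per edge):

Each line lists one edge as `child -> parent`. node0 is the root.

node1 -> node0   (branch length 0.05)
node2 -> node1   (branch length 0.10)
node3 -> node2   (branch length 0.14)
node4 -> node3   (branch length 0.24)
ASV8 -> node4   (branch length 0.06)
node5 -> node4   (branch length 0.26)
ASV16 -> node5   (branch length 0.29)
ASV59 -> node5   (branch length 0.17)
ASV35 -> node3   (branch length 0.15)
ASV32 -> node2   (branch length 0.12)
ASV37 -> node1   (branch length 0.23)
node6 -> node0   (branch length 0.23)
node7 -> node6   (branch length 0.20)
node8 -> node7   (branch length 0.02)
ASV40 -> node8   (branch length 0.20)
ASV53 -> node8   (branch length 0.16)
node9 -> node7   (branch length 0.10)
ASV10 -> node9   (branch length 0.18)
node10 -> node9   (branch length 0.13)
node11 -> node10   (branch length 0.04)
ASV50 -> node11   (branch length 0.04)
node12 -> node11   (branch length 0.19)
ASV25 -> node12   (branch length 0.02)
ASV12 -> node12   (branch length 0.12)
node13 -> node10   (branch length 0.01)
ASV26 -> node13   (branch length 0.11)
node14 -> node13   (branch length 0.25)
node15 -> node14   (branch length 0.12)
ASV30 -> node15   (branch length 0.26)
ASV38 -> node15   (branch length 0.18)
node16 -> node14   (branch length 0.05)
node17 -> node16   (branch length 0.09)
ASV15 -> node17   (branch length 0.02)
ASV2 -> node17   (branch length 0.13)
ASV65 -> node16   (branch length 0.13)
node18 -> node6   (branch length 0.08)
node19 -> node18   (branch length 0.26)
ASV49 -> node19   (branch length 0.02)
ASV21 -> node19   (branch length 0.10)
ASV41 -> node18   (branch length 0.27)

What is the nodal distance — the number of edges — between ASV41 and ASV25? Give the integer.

8

The MRCA of ASV41 and ASV25 is the node subtending (((ASV40,ASV53),(ASV10,((ASV50,(ASV25,ASV12)),(ASV26,((ASV30,ASV38),((ASV15,ASV2),ASV65)))))),((ASV49,ASV21),ASV41)).
From ASV41 up to that node: 2 branches. From ASV25 up to the same node: 6 branches. Total: 2 + 6 = 8.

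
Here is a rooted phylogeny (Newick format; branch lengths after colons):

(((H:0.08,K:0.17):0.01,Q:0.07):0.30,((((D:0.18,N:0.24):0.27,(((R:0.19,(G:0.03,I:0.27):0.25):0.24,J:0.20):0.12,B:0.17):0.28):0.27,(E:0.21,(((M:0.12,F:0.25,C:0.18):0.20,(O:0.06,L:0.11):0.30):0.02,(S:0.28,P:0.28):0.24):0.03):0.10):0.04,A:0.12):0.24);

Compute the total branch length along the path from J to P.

The path runs J → … → MRCA → … → P; the MRCA is the node subtending (((D,N),(((R,(G,I)),J),B)),(E,(((M,F,C),(O,L)),(S,P)))).
Branch lengths along that path: 0.20 + 0.12 + 0.28 + 0.27 + 0.10 + 0.03 + 0.24 + 0.28 = 1.52.

1.52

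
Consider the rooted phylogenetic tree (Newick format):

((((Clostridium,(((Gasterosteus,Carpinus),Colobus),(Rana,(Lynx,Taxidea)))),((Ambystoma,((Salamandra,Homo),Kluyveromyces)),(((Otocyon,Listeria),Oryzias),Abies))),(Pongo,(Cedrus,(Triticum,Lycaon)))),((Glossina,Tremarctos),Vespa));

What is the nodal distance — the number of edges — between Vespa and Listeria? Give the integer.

9

The MRCA of Vespa and Listeria is the root of the tree.
From Vespa up to that node: 2 branches. From Listeria up to the same node: 7 branches. Total: 2 + 7 = 9.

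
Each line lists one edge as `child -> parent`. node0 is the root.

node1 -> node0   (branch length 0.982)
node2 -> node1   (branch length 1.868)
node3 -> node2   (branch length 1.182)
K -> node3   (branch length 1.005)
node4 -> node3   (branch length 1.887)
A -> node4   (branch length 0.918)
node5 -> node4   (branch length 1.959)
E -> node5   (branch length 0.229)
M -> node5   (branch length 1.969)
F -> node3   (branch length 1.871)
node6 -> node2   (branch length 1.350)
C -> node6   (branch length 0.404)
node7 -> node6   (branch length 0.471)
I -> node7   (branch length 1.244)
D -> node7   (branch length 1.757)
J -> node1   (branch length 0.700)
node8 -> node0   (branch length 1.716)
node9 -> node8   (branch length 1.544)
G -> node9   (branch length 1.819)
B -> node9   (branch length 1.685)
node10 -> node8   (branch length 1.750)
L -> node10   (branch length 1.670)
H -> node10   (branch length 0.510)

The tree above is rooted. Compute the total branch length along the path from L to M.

14.983

The path runs L → … → MRCA → … → M; the MRCA is the root of the tree.
Branch lengths along that path: 1.670 + 1.750 + 1.716 + 0.982 + 1.868 + 1.182 + 1.887 + 1.959 + 1.969 = 14.983.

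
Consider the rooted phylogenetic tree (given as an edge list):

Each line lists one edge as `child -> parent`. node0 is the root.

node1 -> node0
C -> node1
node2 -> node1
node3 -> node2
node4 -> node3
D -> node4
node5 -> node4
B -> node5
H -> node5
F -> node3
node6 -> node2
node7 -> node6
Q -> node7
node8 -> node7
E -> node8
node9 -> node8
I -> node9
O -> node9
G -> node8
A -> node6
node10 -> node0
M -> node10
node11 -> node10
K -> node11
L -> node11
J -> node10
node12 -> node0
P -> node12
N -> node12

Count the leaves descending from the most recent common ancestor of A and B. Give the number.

The MRCA of A and B is the node subtending (((D,(B,H)),F),((Q,(E,(I,O),G)),A)).
That clade contains 10 terminal taxa: A, B, D, E, F, G, H, I, O, Q.

10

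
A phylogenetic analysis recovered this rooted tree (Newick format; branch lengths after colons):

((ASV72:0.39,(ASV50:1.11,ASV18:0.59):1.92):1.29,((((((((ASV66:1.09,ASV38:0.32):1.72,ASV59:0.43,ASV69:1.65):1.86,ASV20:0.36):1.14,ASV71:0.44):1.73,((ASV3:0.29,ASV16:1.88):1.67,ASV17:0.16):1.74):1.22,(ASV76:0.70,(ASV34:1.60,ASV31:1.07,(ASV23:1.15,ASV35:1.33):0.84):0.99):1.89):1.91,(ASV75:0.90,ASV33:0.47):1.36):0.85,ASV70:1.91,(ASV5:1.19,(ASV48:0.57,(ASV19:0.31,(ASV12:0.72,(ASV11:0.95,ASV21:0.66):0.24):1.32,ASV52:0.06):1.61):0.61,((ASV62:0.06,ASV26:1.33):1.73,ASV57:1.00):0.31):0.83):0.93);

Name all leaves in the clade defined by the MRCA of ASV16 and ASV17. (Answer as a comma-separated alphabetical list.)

ASV16, ASV17, ASV3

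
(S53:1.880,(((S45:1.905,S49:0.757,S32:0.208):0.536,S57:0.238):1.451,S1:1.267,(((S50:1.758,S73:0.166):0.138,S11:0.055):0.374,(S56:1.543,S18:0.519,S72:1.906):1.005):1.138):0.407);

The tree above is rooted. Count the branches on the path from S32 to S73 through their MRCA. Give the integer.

7

The MRCA of S32 and S73 is the node subtending (((S45,S49,S32),S57),S1,(((S50,S73),S11),(S56,S18,S72))).
From S32 up to that node: 3 branches. From S73 up to the same node: 4 branches. Total: 3 + 4 = 7.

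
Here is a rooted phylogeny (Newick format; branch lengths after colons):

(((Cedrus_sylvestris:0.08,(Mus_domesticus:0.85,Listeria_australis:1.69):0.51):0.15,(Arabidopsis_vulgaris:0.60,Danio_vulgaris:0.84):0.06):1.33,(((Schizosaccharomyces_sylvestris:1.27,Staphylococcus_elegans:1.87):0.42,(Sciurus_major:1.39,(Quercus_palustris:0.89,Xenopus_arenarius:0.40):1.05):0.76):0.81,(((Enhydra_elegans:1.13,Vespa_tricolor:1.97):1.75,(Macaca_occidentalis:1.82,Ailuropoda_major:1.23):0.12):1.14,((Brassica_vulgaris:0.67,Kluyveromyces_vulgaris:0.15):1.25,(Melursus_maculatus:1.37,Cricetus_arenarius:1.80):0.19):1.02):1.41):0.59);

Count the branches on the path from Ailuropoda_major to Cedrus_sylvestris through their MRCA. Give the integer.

8

The MRCA of Ailuropoda_major and Cedrus_sylvestris is the root of the tree.
From Ailuropoda_major up to that node: 5 branches. From Cedrus_sylvestris up to the same node: 3 branches. Total: 5 + 3 = 8.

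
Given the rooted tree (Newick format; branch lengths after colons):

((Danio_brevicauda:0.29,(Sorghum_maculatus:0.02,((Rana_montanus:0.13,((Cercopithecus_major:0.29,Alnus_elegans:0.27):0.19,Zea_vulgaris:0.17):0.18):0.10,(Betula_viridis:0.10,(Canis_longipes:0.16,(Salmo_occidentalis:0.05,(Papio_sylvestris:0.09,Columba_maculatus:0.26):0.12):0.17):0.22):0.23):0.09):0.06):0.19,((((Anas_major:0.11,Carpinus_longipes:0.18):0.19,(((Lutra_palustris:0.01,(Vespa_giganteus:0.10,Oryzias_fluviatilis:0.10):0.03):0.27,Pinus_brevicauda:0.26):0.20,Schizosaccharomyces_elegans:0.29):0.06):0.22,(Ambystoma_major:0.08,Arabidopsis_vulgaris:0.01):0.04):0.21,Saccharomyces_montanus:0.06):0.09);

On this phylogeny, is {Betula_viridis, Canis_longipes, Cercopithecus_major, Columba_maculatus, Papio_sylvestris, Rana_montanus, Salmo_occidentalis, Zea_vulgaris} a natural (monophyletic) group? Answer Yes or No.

No

The MRCA of the listed taxa subtends ((Rana_montanus,((Cercopithecus_major,Alnus_elegans),Zea_vulgaris)),(Betula_viridis,(Canis_longipes,(Salmo_occidentalis,(Papio_sylvestris,Columba_maculatus))))).
That clade also contains Alnus_elegans, which is not in the proposed group, so the group is not monophyletic.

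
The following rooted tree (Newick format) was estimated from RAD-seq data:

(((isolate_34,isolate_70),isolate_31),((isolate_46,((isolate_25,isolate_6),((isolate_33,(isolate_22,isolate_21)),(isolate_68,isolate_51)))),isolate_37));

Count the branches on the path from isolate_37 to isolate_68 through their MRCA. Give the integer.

6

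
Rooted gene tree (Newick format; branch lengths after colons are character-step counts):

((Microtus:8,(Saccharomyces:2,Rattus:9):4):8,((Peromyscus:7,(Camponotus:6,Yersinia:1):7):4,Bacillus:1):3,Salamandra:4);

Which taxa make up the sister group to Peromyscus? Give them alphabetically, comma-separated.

Camponotus, Yersinia

Peromyscus attaches to the tree at the node subtending (Peromyscus,(Camponotus,Yersinia)).
The other lineage descending from that same node — the sister group — is (Camponotus,Yersinia); its 2 tips in alphabetical order are the answer.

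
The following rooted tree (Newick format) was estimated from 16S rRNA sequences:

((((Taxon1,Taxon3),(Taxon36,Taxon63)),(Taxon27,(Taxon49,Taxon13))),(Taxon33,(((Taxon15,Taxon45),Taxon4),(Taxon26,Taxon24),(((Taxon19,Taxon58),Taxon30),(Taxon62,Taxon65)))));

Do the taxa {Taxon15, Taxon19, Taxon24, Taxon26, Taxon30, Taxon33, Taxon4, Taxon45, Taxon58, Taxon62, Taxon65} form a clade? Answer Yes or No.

Yes

The most recent common ancestor of these taxa subtends (Taxon33,(((Taxon15,Taxon45),Taxon4),(Taxon26,Taxon24),(((Taxon19,Taxon58),Taxon30),(Taxon62,Taxon65)))).
That clade has exactly 11 tips — every listed taxon and nothing else — so the group is monophyletic.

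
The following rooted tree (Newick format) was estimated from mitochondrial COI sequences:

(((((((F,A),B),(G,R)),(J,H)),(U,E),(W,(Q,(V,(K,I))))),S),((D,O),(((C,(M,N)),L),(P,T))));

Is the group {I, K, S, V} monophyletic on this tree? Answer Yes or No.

No

The MRCA of the listed taxa subtends ((((((F,A),B),(G,R)),(J,H)),(U,E),(W,(Q,(V,(K,I))))),S).
That clade also contains A, B, E, F, G, H, J, Q, R, U, W, which are not in the proposed group, so the group is not monophyletic.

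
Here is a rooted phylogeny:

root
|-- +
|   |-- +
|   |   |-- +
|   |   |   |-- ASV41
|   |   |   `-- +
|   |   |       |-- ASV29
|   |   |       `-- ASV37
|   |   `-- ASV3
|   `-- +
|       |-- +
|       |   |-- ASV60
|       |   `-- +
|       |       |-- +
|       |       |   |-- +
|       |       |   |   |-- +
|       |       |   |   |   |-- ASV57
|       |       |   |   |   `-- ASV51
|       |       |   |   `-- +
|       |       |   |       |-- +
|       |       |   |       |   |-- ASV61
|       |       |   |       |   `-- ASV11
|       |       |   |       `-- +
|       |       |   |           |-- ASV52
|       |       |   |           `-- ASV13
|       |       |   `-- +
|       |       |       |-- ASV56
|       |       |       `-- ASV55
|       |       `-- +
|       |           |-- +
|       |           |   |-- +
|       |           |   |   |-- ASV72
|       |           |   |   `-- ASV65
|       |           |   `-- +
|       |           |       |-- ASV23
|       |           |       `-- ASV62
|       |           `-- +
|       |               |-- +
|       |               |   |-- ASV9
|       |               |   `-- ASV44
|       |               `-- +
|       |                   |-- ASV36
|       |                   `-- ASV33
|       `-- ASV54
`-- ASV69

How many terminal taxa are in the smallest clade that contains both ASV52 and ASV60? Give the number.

17

The MRCA of ASV52 and ASV60 is the node subtending (ASV60,((((ASV57,ASV51),((ASV61,ASV11),(ASV52,ASV13))),(ASV56,ASV55)),(((ASV72,ASV65),(ASV23,ASV62)),((ASV9,ASV44),(ASV36,ASV33))))).
That clade contains 17 terminal taxa: ASV11, ASV13, ASV23, ASV33, ASV36, ASV44, ASV51, ASV52, ASV55, ASV56, ASV57, ASV60, ASV61, ASV62, ASV65, ASV72, ASV9.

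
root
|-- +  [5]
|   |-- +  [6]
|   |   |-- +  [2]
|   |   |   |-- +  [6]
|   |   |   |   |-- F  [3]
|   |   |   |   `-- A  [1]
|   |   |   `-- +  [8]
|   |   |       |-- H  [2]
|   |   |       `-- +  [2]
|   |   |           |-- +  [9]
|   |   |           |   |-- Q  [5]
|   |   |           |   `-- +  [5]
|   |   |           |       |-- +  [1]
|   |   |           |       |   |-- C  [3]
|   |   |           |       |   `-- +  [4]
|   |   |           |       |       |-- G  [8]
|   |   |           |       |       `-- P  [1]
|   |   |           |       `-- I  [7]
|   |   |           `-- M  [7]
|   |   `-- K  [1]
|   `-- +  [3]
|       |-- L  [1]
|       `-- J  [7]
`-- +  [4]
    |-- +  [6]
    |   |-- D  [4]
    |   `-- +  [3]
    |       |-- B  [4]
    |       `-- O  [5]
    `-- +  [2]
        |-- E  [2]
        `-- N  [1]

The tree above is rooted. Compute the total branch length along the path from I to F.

The path runs I → … → MRCA → … → F; the MRCA is the node subtending ((F,A),(H,((Q,((C,(G,P)),I)),M))).
Branch lengths along that path: 7 + 5 + 9 + 2 + 8 + 6 + 3 = 40.

40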